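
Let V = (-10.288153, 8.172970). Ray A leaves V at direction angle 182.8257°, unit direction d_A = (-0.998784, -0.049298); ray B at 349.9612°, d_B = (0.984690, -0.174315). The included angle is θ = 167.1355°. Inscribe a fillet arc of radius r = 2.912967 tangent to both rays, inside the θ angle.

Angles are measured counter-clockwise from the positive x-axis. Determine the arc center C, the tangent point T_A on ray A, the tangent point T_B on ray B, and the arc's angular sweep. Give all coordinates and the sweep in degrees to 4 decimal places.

bisector direction at 266.3935° = (-0.062905,-0.998020)
center distance |VC| = r/sin(θ/2) = 2.912967/sin(83.5678°) = 2.931420
C = V + |VC|·bis = (-10.4726,5.2474)
T_A = V + ((C−V)·d_A)·d_A = V + 0.3284·d_A = (-10.6162,8.1568)
T_B = V + ((C−V)·d_B)·d_B = V + 0.3284·d_B = (-9.9648,8.1157)
sweep = 180° − θ = 12.8645°

center=(-10.4726,5.2474) T_A=(-10.6162,8.1568) T_B=(-9.9648,8.1157) sweep=12.8645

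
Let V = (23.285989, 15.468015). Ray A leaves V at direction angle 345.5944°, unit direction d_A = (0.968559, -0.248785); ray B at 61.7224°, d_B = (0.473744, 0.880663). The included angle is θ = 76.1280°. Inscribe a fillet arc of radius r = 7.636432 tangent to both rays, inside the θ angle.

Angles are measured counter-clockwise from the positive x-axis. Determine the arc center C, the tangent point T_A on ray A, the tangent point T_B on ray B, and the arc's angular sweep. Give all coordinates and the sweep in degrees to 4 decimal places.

center=(34.6309,20.4383) T_A=(32.7311,13.0419) T_B=(27.9058,24.0560) sweep=103.8720

bisector direction at 23.6584° = (0.915954,0.401283)
center distance |VC| = r/sin(θ/2) = 7.636432/sin(38.0640°) = 12.385921
C = V + |VC|·bis = (34.6309,20.4383)
T_A = V + ((C−V)·d_A)·d_A = V + 9.7517·d_A = (32.7311,13.0419)
T_B = V + ((C−V)·d_B)·d_B = V + 9.7517·d_B = (27.9058,24.0560)
sweep = 180° − θ = 103.8720°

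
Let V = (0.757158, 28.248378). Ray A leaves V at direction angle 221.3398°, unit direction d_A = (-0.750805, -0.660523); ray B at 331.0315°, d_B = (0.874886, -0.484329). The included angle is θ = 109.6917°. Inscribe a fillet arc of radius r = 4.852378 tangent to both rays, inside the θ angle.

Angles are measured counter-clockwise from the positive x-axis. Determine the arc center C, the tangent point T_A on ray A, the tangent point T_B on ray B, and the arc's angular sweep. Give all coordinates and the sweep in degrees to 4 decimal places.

center=(1.3966,22.3481) T_A=(-1.8085,25.9913) T_B=(3.7468,26.5933) sweep=70.3083

bisector direction at 276.1857° = (0.107750,-0.994178)
center distance |VC| = r/sin(θ/2) = 4.852378/sin(54.8458°) = 5.934862
C = V + |VC|·bis = (1.3966,22.3481)
T_A = V + ((C−V)·d_A)·d_A = V + 3.4172·d_A = (-1.8085,25.9913)
T_B = V + ((C−V)·d_B)·d_B = V + 3.4172·d_B = (3.7468,26.5933)
sweep = 180° − θ = 70.3083°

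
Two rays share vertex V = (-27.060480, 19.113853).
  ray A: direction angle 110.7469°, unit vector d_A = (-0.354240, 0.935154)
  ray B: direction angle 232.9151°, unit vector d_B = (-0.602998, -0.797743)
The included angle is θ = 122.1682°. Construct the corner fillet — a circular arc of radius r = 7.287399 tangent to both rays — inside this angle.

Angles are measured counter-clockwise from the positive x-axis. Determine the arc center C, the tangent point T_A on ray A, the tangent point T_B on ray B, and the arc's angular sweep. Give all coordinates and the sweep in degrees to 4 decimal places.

center=(-35.3013,20.2968) T_A=(-28.4865,22.8783) T_B=(-29.4878,15.9025) sweep=57.8318

bisector direction at 171.8310° = (-0.989853,0.142093)
center distance |VC| = r/sin(θ/2) = 7.287399/sin(61.0841°) = 8.325313
C = V + |VC|·bis = (-35.3013,20.2968)
T_A = V + ((C−V)·d_A)·d_A = V + 4.0255·d_A = (-28.4865,22.8783)
T_B = V + ((C−V)·d_B)·d_B = V + 4.0255·d_B = (-29.4878,15.9025)
sweep = 180° − θ = 57.8318°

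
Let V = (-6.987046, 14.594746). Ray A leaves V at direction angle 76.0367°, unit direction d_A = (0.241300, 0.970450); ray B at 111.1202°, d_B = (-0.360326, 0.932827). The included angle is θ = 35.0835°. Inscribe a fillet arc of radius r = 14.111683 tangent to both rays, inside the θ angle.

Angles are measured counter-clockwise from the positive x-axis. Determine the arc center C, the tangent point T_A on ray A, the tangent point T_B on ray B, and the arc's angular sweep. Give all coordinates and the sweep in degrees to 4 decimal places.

bisector direction at 93.5785° = (-0.062415,0.998050)
center distance |VC| = r/sin(θ/2) = 14.111683/sin(17.5418°) = 46.820344
C = V + |VC|·bis = (-9.9093,61.3238)
T_A = V + ((C−V)·d_A)·d_A = V + 44.6431·d_A = (3.7853,57.9186)
T_B = V + ((C−V)·d_B)·d_B = V + 44.6431·d_B = (-23.0731,56.2390)
sweep = 180° − θ = 144.9165°

center=(-9.9093,61.3238) T_A=(3.7853,57.9186) T_B=(-23.0731,56.2390) sweep=144.9165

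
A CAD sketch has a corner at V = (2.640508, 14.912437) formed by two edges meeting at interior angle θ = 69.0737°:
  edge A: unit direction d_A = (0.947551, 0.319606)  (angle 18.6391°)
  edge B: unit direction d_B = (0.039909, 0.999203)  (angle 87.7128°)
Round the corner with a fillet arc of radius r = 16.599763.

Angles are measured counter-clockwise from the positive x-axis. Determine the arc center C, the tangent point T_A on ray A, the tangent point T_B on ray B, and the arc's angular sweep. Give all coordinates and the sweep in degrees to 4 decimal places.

center=(20.1896,38.3503) T_A=(25.4950,22.6212) T_B=(3.6031,39.0128) sweep=110.9263

bisector direction at 53.1760° = (0.599360,0.800480)
center distance |VC| = r/sin(θ/2) = 16.599763/sin(34.5369°) = 29.279775
C = V + |VC|·bis = (20.1896,38.3503)
T_A = V + ((C−V)·d_A)·d_A = V + 24.1196·d_A = (25.4950,22.6212)
T_B = V + ((C−V)·d_B)·d_B = V + 24.1196·d_B = (3.6031,39.0128)
sweep = 180° − θ = 110.9263°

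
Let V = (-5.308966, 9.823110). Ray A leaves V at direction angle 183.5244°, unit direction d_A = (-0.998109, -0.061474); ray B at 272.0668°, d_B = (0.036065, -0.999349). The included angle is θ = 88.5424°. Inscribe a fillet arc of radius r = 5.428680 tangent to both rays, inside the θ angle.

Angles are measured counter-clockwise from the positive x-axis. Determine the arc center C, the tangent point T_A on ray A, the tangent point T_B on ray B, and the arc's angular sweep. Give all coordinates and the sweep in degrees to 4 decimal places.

bisector direction at 227.7956° = (-0.671777,-0.740753)
center distance |VC| = r/sin(θ/2) = 5.428680/sin(44.2712°) = 7.776861
C = V + |VC|·bis = (-10.5333,4.0624)
T_A = V + ((C−V)·d_A)·d_A = V + 5.5686·d_A = (-10.8670,9.4808)
T_B = V + ((C−V)·d_B)·d_B = V + 5.5686·d_B = (-5.1081,4.2582)
sweep = 180° − θ = 91.4576°

center=(-10.5333,4.0624) T_A=(-10.8670,9.4808) T_B=(-5.1081,4.2582) sweep=91.4576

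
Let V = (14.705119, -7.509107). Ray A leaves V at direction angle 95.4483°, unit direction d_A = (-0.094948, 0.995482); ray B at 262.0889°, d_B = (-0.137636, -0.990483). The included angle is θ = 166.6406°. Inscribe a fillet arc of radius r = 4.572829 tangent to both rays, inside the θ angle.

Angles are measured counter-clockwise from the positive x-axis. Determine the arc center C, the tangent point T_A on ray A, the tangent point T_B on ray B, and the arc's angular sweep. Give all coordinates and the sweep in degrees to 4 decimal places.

center=(10.1021,-7.4102) T_A=(14.6543,-6.9760) T_B=(14.6314,-8.0396) sweep=13.3594

bisector direction at 178.7686° = (-0.999769,0.021490)
center distance |VC| = r/sin(θ/2) = 4.572829/sin(83.3203°) = 4.604082
C = V + |VC|·bis = (10.1021,-7.4102)
T_A = V + ((C−V)·d_A)·d_A = V + 0.5355·d_A = (14.6543,-6.9760)
T_B = V + ((C−V)·d_B)·d_B = V + 0.5355·d_B = (14.6314,-8.0396)
sweep = 180° − θ = 13.3594°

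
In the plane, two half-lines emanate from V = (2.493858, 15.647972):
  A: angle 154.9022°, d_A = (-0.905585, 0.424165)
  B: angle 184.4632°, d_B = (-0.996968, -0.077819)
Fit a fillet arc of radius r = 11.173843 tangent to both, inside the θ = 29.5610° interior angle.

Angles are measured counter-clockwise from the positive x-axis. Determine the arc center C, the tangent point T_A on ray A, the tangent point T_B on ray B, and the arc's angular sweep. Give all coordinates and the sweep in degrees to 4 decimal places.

center=(-40.5969,23.4923) T_A=(-35.8574,33.6112) T_B=(-39.7274,12.3524) sweep=150.4390

bisector direction at 169.6827° = (-0.983831,0.179099)
center distance |VC| = r/sin(θ/2) = 11.173843/sin(14.7805°) = 43.798949
C = V + |VC|·bis = (-40.5969,23.4923)
T_A = V + ((C−V)·d_A)·d_A = V + 42.3497·d_A = (-35.8574,33.6112)
T_B = V + ((C−V)·d_B)·d_B = V + 42.3497·d_B = (-39.7274,12.3524)
sweep = 180° − θ = 150.4390°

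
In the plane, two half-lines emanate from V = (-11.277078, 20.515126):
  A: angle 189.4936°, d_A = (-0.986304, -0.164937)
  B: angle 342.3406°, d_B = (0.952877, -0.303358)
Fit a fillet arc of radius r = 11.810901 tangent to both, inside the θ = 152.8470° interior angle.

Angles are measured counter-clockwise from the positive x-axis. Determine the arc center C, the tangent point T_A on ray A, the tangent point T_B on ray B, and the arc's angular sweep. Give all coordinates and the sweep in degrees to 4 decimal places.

bisector direction at 265.9171° = (-0.071200,-0.997462)
center distance |VC| = r/sin(θ/2) = 11.810901/sin(76.4235°) = 12.150416
C = V + |VC|·bis = (-12.1422,8.3955)
T_A = V + ((C−V)·d_A)·d_A = V + 2.8522·d_A = (-14.0902,20.0447)
T_B = V + ((C−V)·d_B)·d_B = V + 2.8522·d_B = (-8.5593,19.6499)
sweep = 180° − θ = 27.1530°

center=(-12.1422,8.3955) T_A=(-14.0902,20.0447) T_B=(-8.5593,19.6499) sweep=27.1530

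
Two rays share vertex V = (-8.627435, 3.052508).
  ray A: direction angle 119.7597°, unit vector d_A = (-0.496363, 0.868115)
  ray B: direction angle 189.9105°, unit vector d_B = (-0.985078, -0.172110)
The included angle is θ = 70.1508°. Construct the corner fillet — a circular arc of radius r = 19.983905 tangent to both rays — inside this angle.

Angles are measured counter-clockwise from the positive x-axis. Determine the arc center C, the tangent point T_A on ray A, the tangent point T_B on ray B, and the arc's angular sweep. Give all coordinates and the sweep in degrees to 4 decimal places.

bisector direction at 154.8351° = (-0.905088,0.425225)
center distance |VC| = r/sin(θ/2) = 19.983905/sin(35.0754°) = 34.775548
C = V + |VC|·bis = (-40.1024,17.8399)
T_A = V + ((C−V)·d_A)·d_A = V + 28.4602·d_A = (-22.7540,27.7592)
T_B = V + ((C−V)·d_B)·d_B = V + 28.4602·d_B = (-36.6629,-1.8458)
sweep = 180° − θ = 109.8492°

center=(-40.1024,17.8399) T_A=(-22.7540,27.7592) T_B=(-36.6629,-1.8458) sweep=109.8492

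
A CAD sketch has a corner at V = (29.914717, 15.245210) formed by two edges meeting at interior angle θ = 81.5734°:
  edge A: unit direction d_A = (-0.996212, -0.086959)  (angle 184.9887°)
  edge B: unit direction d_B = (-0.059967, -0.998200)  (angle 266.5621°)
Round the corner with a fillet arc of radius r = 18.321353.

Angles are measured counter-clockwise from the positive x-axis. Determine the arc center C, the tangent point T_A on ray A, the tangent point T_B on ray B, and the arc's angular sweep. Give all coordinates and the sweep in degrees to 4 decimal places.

bisector direction at 225.7754° = (-0.697473,-0.716611)
center distance |VC| = r/sin(θ/2) = 18.321353/sin(40.7867°) = 28.046685
C = V + |VC|·bis = (10.3529,-4.8534)
T_A = V + ((C−V)·d_A)·d_A = V + 21.2355·d_A = (8.7597,13.3986)
T_B = V + ((C−V)·d_B)·d_B = V + 21.2355·d_B = (28.6413,-5.9520)
sweep = 180° − θ = 98.4266°

center=(10.3529,-4.8534) T_A=(8.7597,13.3986) T_B=(28.6413,-5.9520) sweep=98.4266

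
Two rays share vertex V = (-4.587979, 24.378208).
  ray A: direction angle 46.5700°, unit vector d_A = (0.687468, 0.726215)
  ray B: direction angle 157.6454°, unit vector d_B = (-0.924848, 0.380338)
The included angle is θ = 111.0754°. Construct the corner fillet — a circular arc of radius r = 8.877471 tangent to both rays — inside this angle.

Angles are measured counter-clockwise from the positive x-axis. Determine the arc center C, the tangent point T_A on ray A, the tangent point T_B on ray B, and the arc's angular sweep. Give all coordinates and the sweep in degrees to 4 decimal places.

bisector direction at 102.1077° = (-0.209750,0.977755)
center distance |VC| = r/sin(θ/2) = 8.877471/sin(55.5377°) = 10.767113
C = V + |VC|·bis = (-6.8464,34.9058)
T_A = V + ((C−V)·d_A)·d_A = V + 6.0927·d_A = (-0.3994,28.8028)
T_B = V + ((C−V)·d_B)·d_B = V + 6.0927·d_B = (-10.2228,26.6955)
sweep = 180° − θ = 68.9246°

center=(-6.8464,34.9058) T_A=(-0.3994,28.8028) T_B=(-10.2228,26.6955) sweep=68.9246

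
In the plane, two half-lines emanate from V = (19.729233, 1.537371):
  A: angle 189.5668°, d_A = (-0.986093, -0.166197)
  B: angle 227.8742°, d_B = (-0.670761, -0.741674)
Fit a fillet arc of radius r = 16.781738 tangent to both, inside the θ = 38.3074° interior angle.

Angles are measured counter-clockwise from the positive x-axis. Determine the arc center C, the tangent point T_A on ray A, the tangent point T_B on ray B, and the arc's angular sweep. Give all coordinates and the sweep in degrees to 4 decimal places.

center=(-25.1260,-23.0410) T_A=(-27.9151,-6.4927) T_B=(-12.6794,-34.2975) sweep=141.6926

bisector direction at 208.7205° = (-0.876974,-0.480537)
center distance |VC| = r/sin(θ/2) = 16.781738/sin(19.1537°) = 51.147711
C = V + |VC|·bis = (-25.1260,-23.0410)
T_A = V + ((C−V)·d_A)·d_A = V + 48.3163·d_A = (-27.9151,-6.4927)
T_B = V + ((C−V)·d_B)·d_B = V + 48.3163·d_B = (-12.6794,-34.2975)
sweep = 180° − θ = 141.6926°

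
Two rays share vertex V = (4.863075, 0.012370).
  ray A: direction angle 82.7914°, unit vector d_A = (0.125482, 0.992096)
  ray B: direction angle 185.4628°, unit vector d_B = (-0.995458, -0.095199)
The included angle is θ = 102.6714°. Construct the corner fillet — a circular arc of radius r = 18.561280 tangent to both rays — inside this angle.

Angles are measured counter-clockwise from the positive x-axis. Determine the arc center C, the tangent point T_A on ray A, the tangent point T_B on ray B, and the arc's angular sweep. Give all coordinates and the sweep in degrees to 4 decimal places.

center=(-11.6879,17.0755) T_A=(6.7267,14.7464) T_B=(-9.9209,-1.4015) sweep=77.3286

bisector direction at 134.1271° = (-0.696252,0.717797)
center distance |VC| = r/sin(θ/2) = 18.561280/sin(51.3357°) = 23.771527
C = V + |VC|·bis = (-11.6879,17.0755)
T_A = V + ((C−V)·d_A)·d_A = V + 14.8514·d_A = (6.7267,14.7464)
T_B = V + ((C−V)·d_B)·d_B = V + 14.8514·d_B = (-9.9209,-1.4015)
sweep = 180° − θ = 77.3286°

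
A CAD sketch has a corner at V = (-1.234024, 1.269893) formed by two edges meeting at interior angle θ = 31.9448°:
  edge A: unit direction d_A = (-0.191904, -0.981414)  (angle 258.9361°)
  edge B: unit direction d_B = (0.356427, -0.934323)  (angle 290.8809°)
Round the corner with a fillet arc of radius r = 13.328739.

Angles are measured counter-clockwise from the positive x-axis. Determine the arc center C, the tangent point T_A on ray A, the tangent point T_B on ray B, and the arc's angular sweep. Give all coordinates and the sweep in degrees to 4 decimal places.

center=(2.9105,-46.9899) T_A=(-10.1705,-44.4321) T_B=(15.3639,-42.2392) sweep=148.0552

bisector direction at 274.9085° = (0.085565,-0.996333)
center distance |VC| = r/sin(θ/2) = 13.328739/sin(15.9724°) = 48.437446
C = V + |VC|·bis = (2.9105,-46.9899)
T_A = V + ((C−V)·d_A)·d_A = V + 46.5675·d_A = (-10.1705,-44.4321)
T_B = V + ((C−V)·d_B)·d_B = V + 46.5675·d_B = (15.3639,-42.2392)
sweep = 180° − θ = 148.0552°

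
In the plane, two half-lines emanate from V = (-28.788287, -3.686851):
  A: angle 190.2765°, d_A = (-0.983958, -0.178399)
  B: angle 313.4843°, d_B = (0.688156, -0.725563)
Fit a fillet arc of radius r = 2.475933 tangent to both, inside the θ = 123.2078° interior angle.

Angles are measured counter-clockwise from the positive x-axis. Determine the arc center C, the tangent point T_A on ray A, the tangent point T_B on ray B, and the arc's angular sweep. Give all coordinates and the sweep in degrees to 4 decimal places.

center=(-29.6636,-6.3619) T_A=(-30.1053,-3.9256) T_B=(-27.8672,-4.6580) sweep=56.7922

bisector direction at 251.8804° = (-0.311002,-0.950409)
center distance |VC| = r/sin(θ/2) = 2.475933/sin(61.6039°) = 2.814581
C = V + |VC|·bis = (-29.6636,-6.3619)
T_A = V + ((C−V)·d_A)·d_A = V + 1.3385·d_A = (-30.1053,-3.9256)
T_B = V + ((C−V)·d_B)·d_B = V + 1.3385·d_B = (-27.8672,-4.6580)
sweep = 180° − θ = 56.7922°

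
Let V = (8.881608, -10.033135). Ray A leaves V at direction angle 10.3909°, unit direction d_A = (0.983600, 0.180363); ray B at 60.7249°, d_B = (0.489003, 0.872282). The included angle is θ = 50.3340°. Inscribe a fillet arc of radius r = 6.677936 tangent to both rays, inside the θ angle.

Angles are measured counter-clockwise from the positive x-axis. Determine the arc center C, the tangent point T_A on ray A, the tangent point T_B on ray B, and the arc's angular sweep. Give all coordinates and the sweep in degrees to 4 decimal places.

center=(21.6566,-0.9013) T_A=(22.8611,-7.4697) T_B=(15.8316,2.3642) sweep=129.6660

bisector direction at 35.5579° = (0.813528,0.581525)
center distance |VC| = r/sin(θ/2) = 6.677936/sin(25.1670°) = 15.703255
C = V + |VC|·bis = (21.6566,-0.9013)
T_A = V + ((C−V)·d_A)·d_A = V + 14.2126·d_A = (22.8611,-7.4697)
T_B = V + ((C−V)·d_B)·d_B = V + 14.2126·d_B = (15.8316,2.3642)
sweep = 180° − θ = 129.6660°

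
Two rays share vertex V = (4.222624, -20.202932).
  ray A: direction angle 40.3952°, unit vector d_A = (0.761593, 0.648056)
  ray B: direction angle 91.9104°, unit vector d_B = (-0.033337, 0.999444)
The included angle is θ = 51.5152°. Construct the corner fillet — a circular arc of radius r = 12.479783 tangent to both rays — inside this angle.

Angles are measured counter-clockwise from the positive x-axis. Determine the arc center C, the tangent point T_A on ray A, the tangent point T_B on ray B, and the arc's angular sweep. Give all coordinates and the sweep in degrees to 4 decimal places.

bisector direction at 66.1528° = (0.404299,0.914627)
center distance |VC| = r/sin(θ/2) = 12.479783/sin(25.7576°) = 28.717892
C = V + |VC|·bis = (15.8332,6.0632)
T_A = V + ((C−V)·d_A)·d_A = V + 25.8645·d_A = (23.9208,-3.4413)
T_B = V + ((C−V)·d_B)·d_B = V + 25.8645·d_B = (3.3604,5.6472)
sweep = 180° − θ = 128.4848°

center=(15.8332,6.0632) T_A=(23.9208,-3.4413) T_B=(3.3604,5.6472) sweep=128.4848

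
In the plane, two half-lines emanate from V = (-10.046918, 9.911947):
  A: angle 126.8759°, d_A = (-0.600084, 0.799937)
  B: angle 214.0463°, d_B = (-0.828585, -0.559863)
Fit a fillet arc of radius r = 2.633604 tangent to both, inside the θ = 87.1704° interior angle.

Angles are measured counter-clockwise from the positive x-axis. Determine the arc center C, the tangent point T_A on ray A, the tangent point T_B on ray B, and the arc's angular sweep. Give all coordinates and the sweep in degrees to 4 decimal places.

bisector direction at 170.4611° = (-0.986173,0.165717)
center distance |VC| = r/sin(θ/2) = 2.633604/sin(43.5852°) = 3.819959
C = V + |VC|·bis = (-13.8141,10.5450)
T_A = V + ((C−V)·d_A)·d_A = V + 2.7670·d_A = (-11.7073,12.1254)
T_B = V + ((C−V)·d_B)·d_B = V + 2.7670·d_B = (-12.3396,8.3628)
sweep = 180° − θ = 92.8296°

center=(-13.8141,10.5450) T_A=(-11.7073,12.1254) T_B=(-12.3396,8.3628) sweep=92.8296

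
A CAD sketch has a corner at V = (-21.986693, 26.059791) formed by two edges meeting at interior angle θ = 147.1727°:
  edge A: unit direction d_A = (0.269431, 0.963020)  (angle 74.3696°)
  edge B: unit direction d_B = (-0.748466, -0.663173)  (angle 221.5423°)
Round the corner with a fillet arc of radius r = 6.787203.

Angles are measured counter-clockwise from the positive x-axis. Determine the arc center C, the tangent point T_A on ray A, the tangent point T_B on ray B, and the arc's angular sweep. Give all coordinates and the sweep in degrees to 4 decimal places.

center=(-27.9842,29.8139) T_A=(-21.4480,27.9852) T_B=(-23.4831,24.7339) sweep=32.8273

bisector direction at 147.9560° = (-0.847640,0.530571)
center distance |VC| = r/sin(θ/2) = 6.787203/sin(73.5863°) = 7.075555
C = V + |VC|·bis = (-27.9842,29.8139)
T_A = V + ((C−V)·d_A)·d_A = V + 1.9993·d_A = (-21.4480,27.9852)
T_B = V + ((C−V)·d_B)·d_B = V + 1.9993·d_B = (-23.4831,24.7339)
sweep = 180° − θ = 32.8273°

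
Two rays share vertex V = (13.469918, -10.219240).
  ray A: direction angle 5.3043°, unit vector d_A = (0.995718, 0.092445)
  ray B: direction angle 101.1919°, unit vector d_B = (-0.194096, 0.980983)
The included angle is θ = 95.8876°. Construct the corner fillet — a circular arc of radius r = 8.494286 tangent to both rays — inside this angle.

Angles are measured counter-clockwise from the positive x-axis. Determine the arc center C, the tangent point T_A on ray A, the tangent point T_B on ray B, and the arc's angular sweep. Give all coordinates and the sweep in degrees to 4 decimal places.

center=(20.3152,-1.0529) T_A=(21.1005,-9.5108) T_B=(11.9825,-2.7016) sweep=84.1124

bisector direction at 53.2481° = (0.598351,0.801234)
center distance |VC| = r/sin(θ/2) = 8.494286/sin(47.9438°) = 11.440299
C = V + |VC|·bis = (20.3152,-1.0529)
T_A = V + ((C−V)·d_A)·d_A = V + 7.6634·d_A = (21.1005,-9.5108)
T_B = V + ((C−V)·d_B)·d_B = V + 7.6634·d_B = (11.9825,-2.7016)
sweep = 180° − θ = 84.1124°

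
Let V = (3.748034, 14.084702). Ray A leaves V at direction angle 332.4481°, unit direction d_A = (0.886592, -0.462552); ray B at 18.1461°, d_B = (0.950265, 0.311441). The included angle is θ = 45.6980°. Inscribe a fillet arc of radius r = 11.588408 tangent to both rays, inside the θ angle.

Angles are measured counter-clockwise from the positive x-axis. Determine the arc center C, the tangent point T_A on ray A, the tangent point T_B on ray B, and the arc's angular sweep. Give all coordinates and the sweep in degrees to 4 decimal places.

center=(33.4912,11.6379) T_A=(28.1310,1.3637) T_B=(29.8821,22.6499) sweep=134.3020

bisector direction at 355.2971° = (0.996633,-0.081989)
center distance |VC| = r/sin(θ/2) = 11.588408/sin(22.8490°) = 29.843661
C = V + |VC|·bis = (33.4912,11.6379)
T_A = V + ((C−V)·d_A)·d_A = V + 27.5019·d_A = (28.1310,1.3637)
T_B = V + ((C−V)·d_B)·d_B = V + 27.5019·d_B = (29.8821,22.6499)
sweep = 180° − θ = 134.3020°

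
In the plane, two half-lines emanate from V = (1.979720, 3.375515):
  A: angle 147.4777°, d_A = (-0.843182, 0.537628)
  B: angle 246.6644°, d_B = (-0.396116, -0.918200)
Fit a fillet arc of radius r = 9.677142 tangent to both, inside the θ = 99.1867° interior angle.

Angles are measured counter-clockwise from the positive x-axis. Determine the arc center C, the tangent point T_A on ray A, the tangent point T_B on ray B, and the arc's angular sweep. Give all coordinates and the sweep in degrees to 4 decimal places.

center=(-10.1690,-0.3552) T_A=(-4.9663,7.8044) T_B=(-1.2834,-4.1885) sweep=80.8133

bisector direction at 197.0711° = (-0.955941,-0.293557)
center distance |VC| = r/sin(θ/2) = 9.677142/sin(49.5934°) = 12.708616
C = V + |VC|·bis = (-10.1690,-0.3552)
T_A = V + ((C−V)·d_A)·d_A = V + 8.2378·d_A = (-4.9663,7.8044)
T_B = V + ((C−V)·d_B)·d_B = V + 8.2378·d_B = (-1.2834,-4.1885)
sweep = 180° − θ = 80.8133°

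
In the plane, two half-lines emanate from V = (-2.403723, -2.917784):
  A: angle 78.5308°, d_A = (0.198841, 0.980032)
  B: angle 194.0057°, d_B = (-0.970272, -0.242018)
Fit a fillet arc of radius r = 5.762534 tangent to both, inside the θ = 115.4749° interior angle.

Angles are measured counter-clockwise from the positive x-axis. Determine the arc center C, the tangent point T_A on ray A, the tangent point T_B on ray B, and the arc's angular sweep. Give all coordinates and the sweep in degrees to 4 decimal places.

center=(-7.3279,1.7931) T_A=(-1.6804,0.6472) T_B=(-5.9332,-3.7982) sweep=64.5251

bisector direction at 136.2682° = (-0.722584,0.691283)
center distance |VC| = r/sin(θ/2) = 5.762534/sin(57.7375°) = 6.814640
C = V + |VC|·bis = (-7.3279,1.7931)
T_A = V + ((C−V)·d_A)·d_A = V + 3.6377·d_A = (-1.6804,0.6472)
T_B = V + ((C−V)·d_B)·d_B = V + 3.6377·d_B = (-5.9332,-3.7982)
sweep = 180° − θ = 64.5251°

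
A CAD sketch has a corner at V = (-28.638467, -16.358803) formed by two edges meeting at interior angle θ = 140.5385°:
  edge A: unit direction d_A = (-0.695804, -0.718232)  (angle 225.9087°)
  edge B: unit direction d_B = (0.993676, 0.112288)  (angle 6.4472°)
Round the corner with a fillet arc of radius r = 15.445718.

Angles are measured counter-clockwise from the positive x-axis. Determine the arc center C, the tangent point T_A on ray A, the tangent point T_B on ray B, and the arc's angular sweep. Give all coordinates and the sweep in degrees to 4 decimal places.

center=(-21.3994,-31.0848) T_A=(-32.4930,-20.3376) T_B=(-23.1338,-15.7368) sweep=39.4615

bisector direction at 296.1780° = (0.441161,-0.897428)
center distance |VC| = r/sin(θ/2) = 15.445718/sin(70.2692°) = 16.409105
C = V + |VC|·bis = (-21.3994,-31.0848)
T_A = V + ((C−V)·d_A)·d_A = V + 5.5397·d_A = (-32.4930,-20.3376)
T_B = V + ((C−V)·d_B)·d_B = V + 5.5397·d_B = (-23.1338,-15.7368)
sweep = 180° − θ = 39.4615°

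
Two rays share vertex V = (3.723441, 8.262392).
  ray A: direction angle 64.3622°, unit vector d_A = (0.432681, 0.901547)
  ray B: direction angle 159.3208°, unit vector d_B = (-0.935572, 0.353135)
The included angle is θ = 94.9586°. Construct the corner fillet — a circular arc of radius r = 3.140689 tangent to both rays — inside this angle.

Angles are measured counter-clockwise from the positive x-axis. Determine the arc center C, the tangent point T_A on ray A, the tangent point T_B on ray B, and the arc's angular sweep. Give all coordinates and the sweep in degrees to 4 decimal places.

bisector direction at 111.8415° = (-0.372040,0.928217)
center distance |VC| = r/sin(θ/2) = 3.140689/sin(47.4793°) = 4.261258
C = V + |VC|·bis = (2.1381,12.2178)
T_A = V + ((C−V)·d_A)·d_A = V + 2.8800·d_A = (4.9696,10.8588)
T_B = V + ((C−V)·d_B)·d_B = V + 2.8800·d_B = (1.0290,9.2794)
sweep = 180° − θ = 85.0414°

center=(2.1381,12.2178) T_A=(4.9696,10.8588) T_B=(1.0290,9.2794) sweep=85.0414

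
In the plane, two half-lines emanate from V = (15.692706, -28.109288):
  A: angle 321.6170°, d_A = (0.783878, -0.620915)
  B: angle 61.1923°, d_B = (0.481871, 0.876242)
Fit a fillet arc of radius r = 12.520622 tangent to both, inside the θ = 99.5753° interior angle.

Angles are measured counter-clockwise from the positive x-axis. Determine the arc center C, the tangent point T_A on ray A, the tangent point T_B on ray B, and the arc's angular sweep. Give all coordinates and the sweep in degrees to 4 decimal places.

bisector direction at 11.4047° = (0.980255,0.197737)
center distance |VC| = r/sin(θ/2) = 12.520622/sin(49.7876°) = 16.395612
C = V + |VC|·bis = (31.7646,-24.8673)
T_A = V + ((C−V)·d_A)·d_A = V + 10.5854·d_A = (23.9903,-34.6819)
T_B = V + ((C−V)·d_B)·d_B = V + 10.5854·d_B = (20.7935,-18.8339)
sweep = 180° − θ = 80.4247°

center=(31.7646,-24.8673) T_A=(23.9903,-34.6819) T_B=(20.7935,-18.8339) sweep=80.4247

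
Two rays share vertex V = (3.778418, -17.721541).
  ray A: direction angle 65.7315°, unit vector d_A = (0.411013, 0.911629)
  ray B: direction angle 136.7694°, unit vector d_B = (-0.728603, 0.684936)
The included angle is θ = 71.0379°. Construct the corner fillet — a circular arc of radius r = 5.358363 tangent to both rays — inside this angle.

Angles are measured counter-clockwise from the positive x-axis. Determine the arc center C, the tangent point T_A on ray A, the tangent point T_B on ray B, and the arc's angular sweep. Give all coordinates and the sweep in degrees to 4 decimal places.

bisector direction at 101.2505° = (-0.195098,0.980784)
center distance |VC| = r/sin(θ/2) = 5.358363/sin(35.5189°) = 9.223097
C = V + |VC|·bis = (1.9790,-8.6757)
T_A = V + ((C−V)·d_A)·d_A = V + 7.5069·d_A = (6.8639,-10.8780)
T_B = V + ((C−V)·d_B)·d_B = V + 7.5069·d_B = (-1.6911,-12.5798)
sweep = 180° − θ = 108.9621°

center=(1.9790,-8.6757) T_A=(6.8639,-10.8780) T_B=(-1.6911,-12.5798) sweep=108.9621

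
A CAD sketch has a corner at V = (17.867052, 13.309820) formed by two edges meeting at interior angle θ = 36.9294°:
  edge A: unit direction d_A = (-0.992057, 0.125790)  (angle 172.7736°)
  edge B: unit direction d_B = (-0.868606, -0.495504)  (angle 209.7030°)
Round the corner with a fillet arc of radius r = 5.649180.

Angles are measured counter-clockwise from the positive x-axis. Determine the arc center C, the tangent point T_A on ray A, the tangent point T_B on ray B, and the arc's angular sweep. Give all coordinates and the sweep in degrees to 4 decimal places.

center=(0.3726,9.8337) T_A=(1.0832,15.4380) T_B=(3.1718,4.9268) sweep=143.0706

bisector direction at 191.2383° = (-0.980825,-0.194890)
center distance |VC| = r/sin(θ/2) = 5.649180/sin(18.4647°) = 17.836493
C = V + |VC|·bis = (0.3726,9.8337)
T_A = V + ((C−V)·d_A)·d_A = V + 16.9183·d_A = (1.0832,15.4380)
T_B = V + ((C−V)·d_B)·d_B = V + 16.9183·d_B = (3.1718,4.9268)
sweep = 180° − θ = 143.0706°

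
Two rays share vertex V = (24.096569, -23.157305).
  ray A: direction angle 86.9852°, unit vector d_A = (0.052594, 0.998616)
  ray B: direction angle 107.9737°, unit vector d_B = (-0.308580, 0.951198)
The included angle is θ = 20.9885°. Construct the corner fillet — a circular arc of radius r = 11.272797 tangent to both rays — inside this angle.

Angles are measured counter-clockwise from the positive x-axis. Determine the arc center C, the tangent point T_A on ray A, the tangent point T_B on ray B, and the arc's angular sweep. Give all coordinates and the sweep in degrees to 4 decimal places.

bisector direction at 97.4794° = (-0.130171,0.991492)
center distance |VC| = r/sin(θ/2) = 11.272797/sin(10.4942°) = 61.891908
C = V + |VC|·bis = (16.0401,38.2080)
T_A = V + ((C−V)·d_A)·d_A = V + 60.8567·d_A = (27.2973,37.6151)
T_B = V + ((C−V)·d_B)·d_B = V + 60.8567·d_B = (5.3174,34.7294)
sweep = 180° − θ = 159.0115°

center=(16.0401,38.2080) T_A=(27.2973,37.6151) T_B=(5.3174,34.7294) sweep=159.0115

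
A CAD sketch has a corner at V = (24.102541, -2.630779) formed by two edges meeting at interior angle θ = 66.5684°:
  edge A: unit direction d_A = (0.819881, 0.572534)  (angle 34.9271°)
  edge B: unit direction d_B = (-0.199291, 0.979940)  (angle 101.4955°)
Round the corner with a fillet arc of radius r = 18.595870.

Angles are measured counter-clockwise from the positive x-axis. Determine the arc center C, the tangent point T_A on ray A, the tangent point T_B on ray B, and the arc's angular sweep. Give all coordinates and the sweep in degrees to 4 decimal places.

center=(36.6802,28.8335) T_A=(47.3269,13.5871) T_B=(18.4573,25.1275) sweep=113.4316

bisector direction at 68.2113° = (0.371185,0.928559)
center distance |VC| = r/sin(θ/2) = 18.595870/sin(33.2842°) = 33.885077
C = V + |VC|·bis = (36.6802,28.8335)
T_A = V + ((C−V)·d_A)·d_A = V + 28.3265·d_A = (47.3269,13.5871)
T_B = V + ((C−V)·d_B)·d_B = V + 28.3265·d_B = (18.4573,25.1275)
sweep = 180° − θ = 113.4316°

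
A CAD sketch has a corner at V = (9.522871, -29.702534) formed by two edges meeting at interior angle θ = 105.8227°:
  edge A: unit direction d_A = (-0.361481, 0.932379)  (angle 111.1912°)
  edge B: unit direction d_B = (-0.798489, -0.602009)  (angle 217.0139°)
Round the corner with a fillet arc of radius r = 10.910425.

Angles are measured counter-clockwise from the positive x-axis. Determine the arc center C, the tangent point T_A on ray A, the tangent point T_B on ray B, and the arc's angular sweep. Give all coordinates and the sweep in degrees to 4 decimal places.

center=(-3.6313,-25.9561) T_A=(6.5413,-22.0122) T_B=(2.9369,-34.6680) sweep=74.1773

bisector direction at 164.1025° = (-0.961754,0.273916)
center distance |VC| = r/sin(θ/2) = 10.910425/sin(52.9113°) = 13.677295
C = V + |VC|·bis = (-3.6313,-25.9561)
T_A = V + ((C−V)·d_A)·d_A = V + 8.2481·d_A = (6.5413,-22.0122)
T_B = V + ((C−V)·d_B)·d_B = V + 8.2481·d_B = (2.9369,-34.6680)
sweep = 180° − θ = 74.1773°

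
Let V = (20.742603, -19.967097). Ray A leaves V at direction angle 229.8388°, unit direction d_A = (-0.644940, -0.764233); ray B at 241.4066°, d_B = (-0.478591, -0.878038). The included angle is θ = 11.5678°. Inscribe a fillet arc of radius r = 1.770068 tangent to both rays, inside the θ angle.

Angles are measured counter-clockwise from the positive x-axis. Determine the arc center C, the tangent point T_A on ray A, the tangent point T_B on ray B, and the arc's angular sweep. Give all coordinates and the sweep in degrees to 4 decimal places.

center=(10.8251,-34.4635) T_A=(9.4724,-33.3219) T_B=(12.3793,-35.3107) sweep=168.4322

bisector direction at 235.6227° = (-0.564640,-0.825337)
center distance |VC| = r/sin(θ/2) = 1.770068/sin(5.7839°) = 17.564253
C = V + |VC|·bis = (10.8251,-34.4635)
T_A = V + ((C−V)·d_A)·d_A = V + 17.4748·d_A = (9.4724,-33.3219)
T_B = V + ((C−V)·d_B)·d_B = V + 17.4748·d_B = (12.3793,-35.3107)
sweep = 180° − θ = 168.4322°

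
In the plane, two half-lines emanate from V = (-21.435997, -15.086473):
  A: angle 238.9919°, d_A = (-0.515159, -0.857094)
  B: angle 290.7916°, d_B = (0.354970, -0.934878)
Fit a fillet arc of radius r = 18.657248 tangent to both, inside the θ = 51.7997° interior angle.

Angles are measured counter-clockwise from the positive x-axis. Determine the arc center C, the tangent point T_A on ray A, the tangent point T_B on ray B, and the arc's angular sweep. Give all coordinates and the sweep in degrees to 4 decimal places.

center=(-25.2391,-57.6304) T_A=(-41.2301,-48.0189) T_B=(-7.7969,-51.0076) sweep=128.2003

bisector direction at 264.8917° = (-0.089038,-0.996028)
center distance |VC| = r/sin(θ/2) = 18.657248/sin(25.8999°) = 42.713535
C = V + |VC|·bis = (-25.2391,-57.6304)
T_A = V + ((C−V)·d_A)·d_A = V + 38.4233·d_A = (-41.2301,-48.0189)
T_B = V + ((C−V)·d_B)·d_B = V + 38.4233·d_B = (-7.7969,-51.0076)
sweep = 180° − θ = 128.2003°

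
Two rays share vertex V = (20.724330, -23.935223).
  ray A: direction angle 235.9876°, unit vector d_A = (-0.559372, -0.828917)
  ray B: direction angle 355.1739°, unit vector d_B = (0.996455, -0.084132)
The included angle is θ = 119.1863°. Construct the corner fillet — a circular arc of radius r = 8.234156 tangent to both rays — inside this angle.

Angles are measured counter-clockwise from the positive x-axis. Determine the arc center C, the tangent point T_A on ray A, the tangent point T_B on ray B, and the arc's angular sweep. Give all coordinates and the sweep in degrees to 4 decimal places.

bisector direction at 295.5808° = (0.431783,-0.901978)
center distance |VC| = r/sin(θ/2) = 8.234156/sin(59.5932°) = 9.547366
C = V + |VC|·bis = (24.8467,-32.5467)
T_A = V + ((C−V)·d_A)·d_A = V + 4.8323·d_A = (18.0213,-27.9408)
T_B = V + ((C−V)·d_B)·d_B = V + 4.8323·d_B = (25.5395,-24.3418)
sweep = 180° − θ = 60.8137°

center=(24.8467,-32.5467) T_A=(18.0213,-27.9408) T_B=(25.5395,-24.3418) sweep=60.8137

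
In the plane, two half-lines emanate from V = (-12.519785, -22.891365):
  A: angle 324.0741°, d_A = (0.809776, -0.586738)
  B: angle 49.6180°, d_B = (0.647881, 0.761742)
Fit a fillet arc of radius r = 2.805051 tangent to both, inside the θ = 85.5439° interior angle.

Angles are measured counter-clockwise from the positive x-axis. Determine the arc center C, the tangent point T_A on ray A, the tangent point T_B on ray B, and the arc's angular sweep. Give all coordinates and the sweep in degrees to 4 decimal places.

center=(-8.4186,-22.3990) T_A=(-10.0644,-24.6704) T_B=(-10.5553,-20.5816) sweep=94.4561

bisector direction at 6.8460° = (0.992870,0.119202)
center distance |VC| = r/sin(θ/2) = 2.805051/sin(42.7719°) = 4.130651
C = V + |VC|·bis = (-8.4186,-22.3990)
T_A = V + ((C−V)·d_A)·d_A = V + 3.0322·d_A = (-10.0644,-24.6704)
T_B = V + ((C−V)·d_B)·d_B = V + 3.0322·d_B = (-10.5553,-20.5816)
sweep = 180° − θ = 94.4561°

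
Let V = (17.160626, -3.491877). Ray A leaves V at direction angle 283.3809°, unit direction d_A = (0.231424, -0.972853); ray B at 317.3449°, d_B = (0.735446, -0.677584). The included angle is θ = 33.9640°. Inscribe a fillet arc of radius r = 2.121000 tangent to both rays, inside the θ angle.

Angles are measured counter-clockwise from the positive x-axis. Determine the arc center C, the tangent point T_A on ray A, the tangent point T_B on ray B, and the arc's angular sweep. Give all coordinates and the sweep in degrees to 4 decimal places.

bisector direction at 300.3629° = (0.505475,-0.862841)
center distance |VC| = r/sin(θ/2) = 2.121000/sin(16.9820°) = 7.261926
C = V + |VC|·bis = (20.8313,-9.7578)
T_A = V + ((C−V)·d_A)·d_A = V + 6.9453·d_A = (18.7679,-10.2486)
T_B = V + ((C−V)·d_B)·d_B = V + 6.9453·d_B = (22.2685,-8.1979)
sweep = 180° − θ = 146.0360°

center=(20.8313,-9.7578) T_A=(18.7679,-10.2486) T_B=(22.2685,-8.1979) sweep=146.0360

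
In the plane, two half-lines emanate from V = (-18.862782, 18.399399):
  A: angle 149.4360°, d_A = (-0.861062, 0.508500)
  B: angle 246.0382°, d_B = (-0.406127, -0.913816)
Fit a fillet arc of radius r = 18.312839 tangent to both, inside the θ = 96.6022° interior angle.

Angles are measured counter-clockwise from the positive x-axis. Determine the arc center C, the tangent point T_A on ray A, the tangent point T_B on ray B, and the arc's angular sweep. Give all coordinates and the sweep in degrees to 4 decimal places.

center=(-42.2235,10.9274) T_A=(-32.9114,26.6958) T_B=(-25.4890,3.4900) sweep=83.3978

bisector direction at 197.7371° = (-0.952464,-0.304650)
center distance |VC| = r/sin(θ/2) = 18.312839/sin(48.3011°) = 24.526640
C = V + |VC|·bis = (-42.2235,10.9274)
T_A = V + ((C−V)·d_A)·d_A = V + 16.3155·d_A = (-32.9114,26.6958)
T_B = V + ((C−V)·d_B)·d_B = V + 16.3155·d_B = (-25.4890,3.4900)
sweep = 180° − θ = 83.3978°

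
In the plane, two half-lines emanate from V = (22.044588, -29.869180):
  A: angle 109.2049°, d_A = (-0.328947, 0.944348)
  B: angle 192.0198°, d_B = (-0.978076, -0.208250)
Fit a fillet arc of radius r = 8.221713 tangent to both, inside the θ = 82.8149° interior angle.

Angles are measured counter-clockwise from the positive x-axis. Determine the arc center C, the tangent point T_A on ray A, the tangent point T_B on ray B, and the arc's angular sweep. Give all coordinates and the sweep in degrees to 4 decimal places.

center=(11.2136,-23.7693) T_A=(18.9777,-21.0648) T_B=(12.9257,-31.8107) sweep=97.1851

bisector direction at 150.6123° = (-0.871320,0.490716)
center distance |VC| = r/sin(θ/2) = 8.221713/sin(41.4074°) = 12.430596
C = V + |VC|·bis = (11.2136,-23.7693)
T_A = V + ((C−V)·d_A)·d_A = V + 9.3233·d_A = (18.9777,-21.0648)
T_B = V + ((C−V)·d_B)·d_B = V + 9.3233·d_B = (12.9257,-31.8107)
sweep = 180° − θ = 97.1851°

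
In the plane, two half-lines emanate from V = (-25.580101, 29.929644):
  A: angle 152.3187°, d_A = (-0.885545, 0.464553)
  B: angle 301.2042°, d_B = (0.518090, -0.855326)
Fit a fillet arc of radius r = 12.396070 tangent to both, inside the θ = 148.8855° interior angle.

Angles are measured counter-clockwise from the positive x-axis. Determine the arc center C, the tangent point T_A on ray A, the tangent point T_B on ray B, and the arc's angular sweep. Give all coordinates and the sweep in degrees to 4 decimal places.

center=(-34.3948,20.5556) T_A=(-28.6362,31.5329) T_B=(-23.7921,26.9778) sweep=31.1145

bisector direction at 226.7615° = (-0.685037,-0.728508)
center distance |VC| = r/sin(θ/2) = 12.396070/sin(74.4428°) = 12.867497
C = V + |VC|·bis = (-34.3948,20.5556)
T_A = V + ((C−V)·d_A)·d_A = V + 3.4511·d_A = (-28.6362,31.5329)
T_B = V + ((C−V)·d_B)·d_B = V + 3.4511·d_B = (-23.7921,26.9778)
sweep = 180° − θ = 31.1145°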